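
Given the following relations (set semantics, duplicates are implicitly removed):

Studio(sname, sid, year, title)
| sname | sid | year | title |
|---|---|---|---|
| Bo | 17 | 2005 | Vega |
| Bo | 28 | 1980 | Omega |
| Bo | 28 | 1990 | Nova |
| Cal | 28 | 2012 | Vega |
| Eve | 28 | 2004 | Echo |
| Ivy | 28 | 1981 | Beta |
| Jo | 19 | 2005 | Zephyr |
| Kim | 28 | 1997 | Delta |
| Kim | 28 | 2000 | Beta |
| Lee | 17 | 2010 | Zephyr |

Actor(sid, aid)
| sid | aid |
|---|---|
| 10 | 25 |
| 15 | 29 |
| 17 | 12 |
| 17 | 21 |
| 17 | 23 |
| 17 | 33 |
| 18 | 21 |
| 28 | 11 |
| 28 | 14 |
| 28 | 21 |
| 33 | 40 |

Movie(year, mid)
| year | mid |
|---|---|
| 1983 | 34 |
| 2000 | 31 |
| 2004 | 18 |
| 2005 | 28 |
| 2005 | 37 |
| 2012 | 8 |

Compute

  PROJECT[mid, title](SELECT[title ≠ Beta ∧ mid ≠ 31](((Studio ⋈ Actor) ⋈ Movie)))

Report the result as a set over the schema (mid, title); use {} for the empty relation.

{(18, Echo), (28, Vega), (37, Vega), (8, Vega)}

Joining Studio and Actor on sid yields {(Bo, 17, 2005, Vega, 12), (Bo, 17, 2005, Vega, 21), (Bo, 17, 2005, Vega, 23), (Bo, 17, 2005, Vega, 33), (Bo, 28, 1980, Omega, 11), (Bo, 28, 1980, Omega, 14), (Bo, 28, 1980, Omega, 21), (Bo, 28, 1990, Nova, 11), (Bo, 28, 1990, Nova, 14), (Bo, 28, 1990, Nova, 21), (Cal, 28, 2012, Vega, 11), (Cal, 28, 2012, Vega, 14), (Cal, 28, 2012, Vega, 21), (Eve, 28, 2004, Echo, 11), (Eve, 28, 2004, Echo, 14), (Eve, 28, 2004, Echo, 21), (Ivy, 28, 1981, Beta, 11), (Ivy, 28, 1981, Beta, 14), (Ivy, 28, 1981, Beta, 21), (Kim, 28, 1997, Delta, 11), (Kim, 28, 1997, Delta, 14), (Kim, 28, 1997, Delta, 21), (Kim, 28, 2000, Beta, 11), (Kim, 28, 2000, Beta, 14), (Kim, 28, 2000, Beta, 21), (Lee, 17, 2010, Zephyr, 12), (Lee, 17, 2010, Zephyr, 21), (Lee, 17, 2010, Zephyr, 23), (Lee, 17, 2010, Zephyr, 33)}.
Joining (Studio ⋈ Actor) and Movie on year yields {(Bo, 17, 2005, Vega, 12, 28), (Bo, 17, 2005, Vega, 12, 37), (Bo, 17, 2005, Vega, 21, 28), (Bo, 17, 2005, Vega, 21, 37), (Bo, 17, 2005, Vega, 23, 28), (Bo, 17, 2005, Vega, 23, 37), (Bo, 17, 2005, Vega, 33, 28), (Bo, 17, 2005, Vega, 33, 37), (Cal, 28, 2012, Vega, 11, 8), (Cal, 28, 2012, Vega, 14, 8), (Cal, 28, 2012, Vega, 21, 8), (Eve, 28, 2004, Echo, 11, 18), (Eve, 28, 2004, Echo, 14, 18), (Eve, 28, 2004, Echo, 21, 18), (Kim, 28, 2000, Beta, 11, 31), (Kim, 28, 2000, Beta, 14, 31), (Kim, 28, 2000, Beta, 21, 31)}.
σ[title ≠ Beta ∧ mid ≠ 31]: keep tuples satisfying title ≠ Beta ∧ mid ≠ 31 → {(Bo, 17, 2005, Vega, 12, 28), (Bo, 17, 2005, Vega, 12, 37), (Bo, 17, 2005, Vega, 21, 28), (Bo, 17, 2005, Vega, 21, 37), (Bo, 17, 2005, Vega, 23, 28), (Bo, 17, 2005, Vega, 23, 37), (Bo, 17, 2005, Vega, 33, 28), (Bo, 17, 2005, Vega, 33, 37), (Cal, 28, 2012, Vega, 11, 8), (Cal, 28, 2012, Vega, 14, 8), (Cal, 28, 2012, Vega, 21, 8), (Eve, 28, 2004, Echo, 11, 18), (Eve, 28, 2004, Echo, 14, 18), (Eve, 28, 2004, Echo, 21, 18)}
Keep only column(s) mid, title (10 duplicate(s) eliminated): {(18, Echo), (28, Vega), (37, Vega), (8, Vega)}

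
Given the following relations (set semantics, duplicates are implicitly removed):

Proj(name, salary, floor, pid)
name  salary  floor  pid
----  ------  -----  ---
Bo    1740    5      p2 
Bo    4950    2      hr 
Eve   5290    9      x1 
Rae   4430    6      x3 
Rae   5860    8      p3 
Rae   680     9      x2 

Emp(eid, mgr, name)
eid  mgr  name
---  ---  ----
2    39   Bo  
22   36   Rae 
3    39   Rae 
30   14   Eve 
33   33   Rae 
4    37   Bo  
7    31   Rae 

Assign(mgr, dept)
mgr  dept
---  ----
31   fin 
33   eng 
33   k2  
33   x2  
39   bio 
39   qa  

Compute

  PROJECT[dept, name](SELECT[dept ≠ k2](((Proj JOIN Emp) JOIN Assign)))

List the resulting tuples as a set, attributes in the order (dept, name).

Proj ⋈ Emp (natural join on name): {(Bo, 1740, 5, p2, 2, 39), (Bo, 1740, 5, p2, 4, 37), (Bo, 4950, 2, hr, 2, 39), (Bo, 4950, 2, hr, 4, 37), (Eve, 5290, 9, x1, 30, 14), (Rae, 4430, 6, x3, 22, 36), (Rae, 4430, 6, x3, 3, 39), (Rae, 4430, 6, x3, 33, 33), (Rae, 4430, 6, x3, 7, 31), (Rae, 5860, 8, p3, 22, 36), (Rae, 5860, 8, p3, 3, 39), (Rae, 5860, 8, p3, 33, 33), (Rae, 5860, 8, p3, 7, 31), (Rae, 680, 9, x2, 22, 36), (Rae, 680, 9, x2, 3, 39), (Rae, 680, 9, x2, 33, 33), (Rae, 680, 9, x2, 7, 31)}
(Proj JOIN Emp) ⋈ Assign (natural join on mgr): {(Bo, 1740, 5, p2, 2, 39, bio), (Bo, 1740, 5, p2, 2, 39, qa), (Bo, 4950, 2, hr, 2, 39, bio), (Bo, 4950, 2, hr, 2, 39, qa), (Rae, 4430, 6, x3, 3, 39, bio), (Rae, 4430, 6, x3, 3, 39, qa), (Rae, 4430, 6, x3, 33, 33, eng), (Rae, 4430, 6, x3, 33, 33, k2), (Rae, 4430, 6, x3, 33, 33, x2), (Rae, 4430, 6, x3, 7, 31, fin), (Rae, 5860, 8, p3, 3, 39, bio), (Rae, 5860, 8, p3, 3, 39, qa), (Rae, 5860, 8, p3, 33, 33, eng), (Rae, 5860, 8, p3, 33, 33, k2), (Rae, 5860, 8, p3, 33, 33, x2), (Rae, 5860, 8, p3, 7, 31, fin), (Rae, 680, 9, x2, 3, 39, bio), (Rae, 680, 9, x2, 3, 39, qa), (Rae, 680, 9, x2, 33, 33, eng), (Rae, 680, 9, x2, 33, 33, k2), (Rae, 680, 9, x2, 33, 33, x2), (Rae, 680, 9, x2, 7, 31, fin)}
Filtering on dept ≠ k2 leaves {(Bo, 1740, 5, p2, 2, 39, bio), (Bo, 1740, 5, p2, 2, 39, qa), (Bo, 4950, 2, hr, 2, 39, bio), (Bo, 4950, 2, hr, 2, 39, qa), (Rae, 4430, 6, x3, 3, 39, bio), (Rae, 4430, 6, x3, 3, 39, qa), (Rae, 4430, 6, x3, 33, 33, eng), (Rae, 4430, 6, x3, 33, 33, x2), (Rae, 4430, 6, x3, 7, 31, fin), (Rae, 5860, 8, p3, 3, 39, bio), (Rae, 5860, 8, p3, 3, 39, qa), (Rae, 5860, 8, p3, 33, 33, eng), (Rae, 5860, 8, p3, 33, 33, x2), (Rae, 5860, 8, p3, 7, 31, fin), (Rae, 680, 9, x2, 3, 39, bio), (Rae, 680, 9, x2, 3, 39, qa), (Rae, 680, 9, x2, 33, 33, eng), (Rae, 680, 9, x2, 33, 33, x2), (Rae, 680, 9, x2, 7, 31, fin)}.
π_{dept, name} gives {(bio, Bo), (bio, Rae), (eng, Rae), (fin, Rae), (qa, Bo), (qa, Rae), (x2, Rae)} (12 duplicate(s) eliminated).

{(bio, Bo), (bio, Rae), (eng, Rae), (fin, Rae), (qa, Bo), (qa, Rae), (x2, Rae)}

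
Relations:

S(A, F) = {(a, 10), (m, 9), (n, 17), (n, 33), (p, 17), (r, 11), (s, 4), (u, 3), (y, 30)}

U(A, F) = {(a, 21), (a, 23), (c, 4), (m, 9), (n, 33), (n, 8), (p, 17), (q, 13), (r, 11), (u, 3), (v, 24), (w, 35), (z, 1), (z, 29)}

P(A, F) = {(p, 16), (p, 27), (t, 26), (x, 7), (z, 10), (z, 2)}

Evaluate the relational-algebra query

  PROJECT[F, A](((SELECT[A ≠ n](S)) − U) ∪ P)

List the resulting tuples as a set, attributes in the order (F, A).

Apply σ_{A ≠ n}; surviving tuples: {(a, 10), (m, 9), (p, 17), (r, 11), (s, 4), (u, 3), (y, 30)}
Taking the difference: {(a, 10), (s, 4), (y, 30)}
Taking the union: {(a, 10), (p, 16), (p, 27), (s, 4), (t, 26), (x, 7), (y, 30), (z, 10), (z, 2)}
π[F, A]: project onto (F, A) → {(10, a), (10, z), (16, p), (2, z), (26, t), (27, p), (30, y), (4, s), (7, x)}

{(10, a), (10, z), (16, p), (2, z), (26, t), (27, p), (30, y), (4, s), (7, x)}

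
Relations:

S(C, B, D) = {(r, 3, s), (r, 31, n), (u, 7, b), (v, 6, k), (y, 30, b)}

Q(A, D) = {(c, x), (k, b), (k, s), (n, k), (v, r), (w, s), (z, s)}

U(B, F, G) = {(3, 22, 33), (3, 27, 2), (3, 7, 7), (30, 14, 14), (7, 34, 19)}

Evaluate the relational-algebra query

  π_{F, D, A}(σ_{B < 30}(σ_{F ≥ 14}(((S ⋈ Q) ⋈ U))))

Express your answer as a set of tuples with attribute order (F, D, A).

{(22, s, k), (22, s, w), (22, s, z), (27, s, k), (27, s, w), (27, s, z), (34, b, k)}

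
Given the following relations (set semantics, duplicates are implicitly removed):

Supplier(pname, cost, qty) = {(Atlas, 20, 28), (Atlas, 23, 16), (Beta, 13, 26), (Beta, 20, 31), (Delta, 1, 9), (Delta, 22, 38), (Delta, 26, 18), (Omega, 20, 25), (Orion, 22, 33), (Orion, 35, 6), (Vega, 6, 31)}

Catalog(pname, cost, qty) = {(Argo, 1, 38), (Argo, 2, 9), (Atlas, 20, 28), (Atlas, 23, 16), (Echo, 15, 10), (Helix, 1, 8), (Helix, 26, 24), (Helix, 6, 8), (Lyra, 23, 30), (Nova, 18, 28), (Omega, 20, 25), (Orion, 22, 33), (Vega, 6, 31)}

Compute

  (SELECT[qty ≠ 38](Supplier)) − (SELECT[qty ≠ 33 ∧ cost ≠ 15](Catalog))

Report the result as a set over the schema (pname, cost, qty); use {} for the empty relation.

{(Beta, 13, 26), (Beta, 20, 31), (Delta, 1, 9), (Delta, 26, 18), (Orion, 22, 33), (Orion, 35, 6)}

σ[qty ≠ 38]: keep tuples satisfying qty ≠ 38 → {(Atlas, 20, 28), (Atlas, 23, 16), (Beta, 13, 26), (Beta, 20, 31), (Delta, 1, 9), (Delta, 26, 18), (Omega, 20, 25), (Orion, 22, 33), (Orion, 35, 6), (Vega, 6, 31)}
σ[qty ≠ 33 ∧ cost ≠ 15]: keep tuples satisfying qty ≠ 33 ∧ cost ≠ 15 → {(Argo, 1, 38), (Argo, 2, 9), (Atlas, 20, 28), (Atlas, 23, 16), (Helix, 1, 8), (Helix, 26, 24), (Helix, 6, 8), (Lyra, 23, 30), (Nova, 18, 28), (Omega, 20, 25), (Vega, 6, 31)}
Set difference of the two operands is {(Beta, 13, 26), (Beta, 20, 31), (Delta, 1, 9), (Delta, 26, 18), (Orion, 22, 33), (Orion, 35, 6)}.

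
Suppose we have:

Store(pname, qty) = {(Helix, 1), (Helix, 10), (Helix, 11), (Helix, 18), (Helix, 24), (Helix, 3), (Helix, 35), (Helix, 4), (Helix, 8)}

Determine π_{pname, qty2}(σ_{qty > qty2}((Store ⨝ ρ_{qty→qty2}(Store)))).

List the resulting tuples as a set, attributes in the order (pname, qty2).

{(Helix, 1), (Helix, 10), (Helix, 11), (Helix, 18), (Helix, 24), (Helix, 3), (Helix, 4), (Helix, 8)}

ρ[qty→qty2]: schema becomes (pname, qty2); tuples unchanged.
Store ⋈ ρ_{qty→qty2}(Store) (natural join on pname): {(Helix, 1, 1), (Helix, 1, 10), (Helix, 1, 11), (Helix, 1, 18), (Helix, 1, 24), (Helix, 1, 3), (Helix, 1, 35), (Helix, 1, 4), (Helix, 1, 8), (Helix, 10, 1), (Helix, 10, 10), (Helix, 10, 11), (Helix, 10, 18), (Helix, 10, 24), (Helix, 10, 3), (Helix, 10, 35), (Helix, 10, 4), (Helix, 10, 8), (Helix, 11, 1), (Helix, 11, 10), (Helix, 11, 11), (Helix, 11, 18), (Helix, 11, 24), (Helix, 11, 3), (Helix, 11, 35), (Helix, 11, 4), (Helix, 11, 8), (Helix, 18, 1), (Helix, 18, 10), (Helix, 18, 11), (Helix, 18, 18), (Helix, 18, 24), (Helix, 18, 3), (Helix, 18, 35), (Helix, 18, 4), (Helix, 18, 8), (Helix, 24, 1), (Helix, 24, 10), (Helix, 24, 11), (Helix, 24, 18), (Helix, 24, 24), (Helix, 24, 3), (Helix, 24, 35), (Helix, 24, 4), (Helix, 24, 8), (Helix, 3, 1), (Helix, 3, 10), (Helix, 3, 11), (Helix, 3, 18), (Helix, 3, 24), (Helix, 3, 3), (Helix, 3, 35), (Helix, 3, 4), (Helix, 3, 8), (Helix, 35, 1), (Helix, 35, 10), (Helix, 35, 11), (Helix, 35, 18), (Helix, 35, 24), (Helix, 35, 3), (Helix, 35, 35), (Helix, 35, 4), (Helix, 35, 8), (Helix, 4, 1), (Helix, 4, 10), (Helix, 4, 11), (Helix, 4, 18), (Helix, 4, 24), (Helix, 4, 3), (Helix, 4, 35), (Helix, 4, 4), (Helix, 4, 8), (Helix, 8, 1), (Helix, 8, 10), (Helix, 8, 11), (Helix, 8, 18), (Helix, 8, 24), (Helix, 8, 3), (Helix, 8, 35), (Helix, 8, 4), (Helix, 8, 8)}
Filtering on qty > qty2 leaves {(Helix, 10, 1), (Helix, 10, 3), (Helix, 10, 4), (Helix, 10, 8), (Helix, 11, 1), (Helix, 11, 10), (Helix, 11, 3), (Helix, 11, 4), (Helix, 11, 8), (Helix, 18, 1), (Helix, 18, 10), (Helix, 18, 11), (Helix, 18, 3), (Helix, 18, 4), (Helix, 18, 8), (Helix, 24, 1), (Helix, 24, 10), (Helix, 24, 11), (Helix, 24, 18), (Helix, 24, 3), (Helix, 24, 4), (Helix, 24, 8), (Helix, 3, 1), (Helix, 35, 1), (Helix, 35, 10), (Helix, 35, 11), (Helix, 35, 18), (Helix, 35, 24), (Helix, 35, 3), (Helix, 35, 4), (Helix, 35, 8), (Helix, 4, 1), (Helix, 4, 3), (Helix, 8, 1), (Helix, 8, 3), (Helix, 8, 4)}.
π_{pname, qty2} gives {(Helix, 1), (Helix, 10), (Helix, 11), (Helix, 18), (Helix, 24), (Helix, 3), (Helix, 4), (Helix, 8)} (28 duplicate(s) eliminated).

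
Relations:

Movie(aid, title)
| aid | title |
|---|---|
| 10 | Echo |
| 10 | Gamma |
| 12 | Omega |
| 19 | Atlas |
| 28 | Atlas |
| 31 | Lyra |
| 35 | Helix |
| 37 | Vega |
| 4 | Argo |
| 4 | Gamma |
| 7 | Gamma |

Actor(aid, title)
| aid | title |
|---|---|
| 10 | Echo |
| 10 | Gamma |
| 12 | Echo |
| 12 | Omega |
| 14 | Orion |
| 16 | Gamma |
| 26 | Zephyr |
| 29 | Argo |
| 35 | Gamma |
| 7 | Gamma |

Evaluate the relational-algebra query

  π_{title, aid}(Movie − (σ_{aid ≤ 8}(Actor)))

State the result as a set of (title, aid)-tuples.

σ[aid ≤ 8]: keep tuples satisfying aid ≤ 8 → {(7, Gamma)}
Set difference of the two operands is {(10, Echo), (10, Gamma), (12, Omega), (19, Atlas), (28, Atlas), (31, Lyra), (35, Helix), (37, Vega), (4, Argo), (4, Gamma)}.
π[title, aid]: project onto (title, aid) → {(Argo, 4), (Atlas, 19), (Atlas, 28), (Echo, 10), (Gamma, 10), (Gamma, 4), (Helix, 35), (Lyra, 31), (Omega, 12), (Vega, 37)}

{(Argo, 4), (Atlas, 19), (Atlas, 28), (Echo, 10), (Gamma, 10), (Gamma, 4), (Helix, 35), (Lyra, 31), (Omega, 12), (Vega, 37)}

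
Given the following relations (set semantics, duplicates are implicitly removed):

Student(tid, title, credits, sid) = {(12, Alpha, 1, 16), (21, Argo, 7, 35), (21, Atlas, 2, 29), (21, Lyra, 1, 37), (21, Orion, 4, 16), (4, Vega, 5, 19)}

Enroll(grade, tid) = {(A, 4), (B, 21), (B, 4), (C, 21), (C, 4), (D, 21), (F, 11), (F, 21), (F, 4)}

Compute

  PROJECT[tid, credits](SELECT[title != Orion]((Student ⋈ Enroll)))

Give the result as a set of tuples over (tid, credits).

Natural join on tid: {(21, Argo, 7, 35, B), (21, Argo, 7, 35, C), (21, Argo, 7, 35, D), (21, Argo, 7, 35, F), (21, Atlas, 2, 29, B), (21, Atlas, 2, 29, C), (21, Atlas, 2, 29, D), (21, Atlas, 2, 29, F), (21, Lyra, 1, 37, B), (21, Lyra, 1, 37, C), (21, Lyra, 1, 37, D), (21, Lyra, 1, 37, F), (21, Orion, 4, 16, B), (21, Orion, 4, 16, C), (21, Orion, 4, 16, D), (21, Orion, 4, 16, F), (4, Vega, 5, 19, A), (4, Vega, 5, 19, B), (4, Vega, 5, 19, C), (4, Vega, 5, 19, F)}
Filtering on title != Orion leaves {(21, Argo, 7, 35, B), (21, Argo, 7, 35, C), (21, Argo, 7, 35, D), (21, Argo, 7, 35, F), (21, Atlas, 2, 29, B), (21, Atlas, 2, 29, C), (21, Atlas, 2, 29, D), (21, Atlas, 2, 29, F), (21, Lyra, 1, 37, B), (21, Lyra, 1, 37, C), (21, Lyra, 1, 37, D), (21, Lyra, 1, 37, F), (4, Vega, 5, 19, A), (4, Vega, 5, 19, B), (4, Vega, 5, 19, C), (4, Vega, 5, 19, F)}.
Projecting to tid, credits (12 duplicate(s) eliminated): {(21, 1), (21, 2), (21, 7), (4, 5)}

{(21, 1), (21, 2), (21, 7), (4, 5)}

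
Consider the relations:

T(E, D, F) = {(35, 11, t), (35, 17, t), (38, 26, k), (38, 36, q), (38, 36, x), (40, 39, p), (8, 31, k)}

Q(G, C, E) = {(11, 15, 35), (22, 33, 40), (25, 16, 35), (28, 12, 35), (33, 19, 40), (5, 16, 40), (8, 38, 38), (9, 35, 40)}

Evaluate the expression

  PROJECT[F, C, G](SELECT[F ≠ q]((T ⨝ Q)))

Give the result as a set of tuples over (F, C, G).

{(k, 38, 8), (p, 16, 5), (p, 19, 33), (p, 33, 22), (p, 35, 9), (t, 12, 28), (t, 15, 11), (t, 16, 25), (x, 38, 8)}

T ⋈ Q (natural join on E): {(35, 11, t, 11, 15), (35, 11, t, 25, 16), (35, 11, t, 28, 12), (35, 17, t, 11, 15), (35, 17, t, 25, 16), (35, 17, t, 28, 12), (38, 26, k, 8, 38), (38, 36, q, 8, 38), (38, 36, x, 8, 38), (40, 39, p, 22, 33), (40, 39, p, 33, 19), (40, 39, p, 5, 16), (40, 39, p, 9, 35)}
Apply σ_{F ≠ q}; surviving tuples: {(35, 11, t, 11, 15), (35, 11, t, 25, 16), (35, 11, t, 28, 12), (35, 17, t, 11, 15), (35, 17, t, 25, 16), (35, 17, t, 28, 12), (38, 26, k, 8, 38), (38, 36, x, 8, 38), (40, 39, p, 22, 33), (40, 39, p, 33, 19), (40, 39, p, 5, 16), (40, 39, p, 9, 35)}
π_{F, C, G} gives {(k, 38, 8), (p, 16, 5), (p, 19, 33), (p, 33, 22), (p, 35, 9), (t, 12, 28), (t, 15, 11), (t, 16, 25), (x, 38, 8)} (3 duplicate(s) eliminated).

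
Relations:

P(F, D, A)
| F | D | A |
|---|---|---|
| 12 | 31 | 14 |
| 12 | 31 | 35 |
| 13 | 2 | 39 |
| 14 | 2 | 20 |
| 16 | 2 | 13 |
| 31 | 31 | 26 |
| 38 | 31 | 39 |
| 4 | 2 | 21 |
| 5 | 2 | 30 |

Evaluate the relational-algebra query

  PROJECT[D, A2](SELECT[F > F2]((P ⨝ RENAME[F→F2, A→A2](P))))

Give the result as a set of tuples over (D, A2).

ρ[F→F2, A→A2]: schema becomes (F2, D, A2); tuples unchanged.
P ⋈ RENAME[F→F2, A→A2](P) (natural join on D): {(12, 31, 14, 12, 14), (12, 31, 14, 12, 35), (12, 31, 14, 31, 26), (12, 31, 14, 38, 39), (12, 31, 35, 12, 14), (12, 31, 35, 12, 35), (12, 31, 35, 31, 26), (12, 31, 35, 38, 39), (13, 2, 39, 13, 39), (13, 2, 39, 14, 20), (13, 2, 39, 16, 13), (13, 2, 39, 4, 21), (13, 2, 39, 5, 30), (14, 2, 20, 13, 39), (14, 2, 20, 14, 20), (14, 2, 20, 16, 13), (14, 2, 20, 4, 21), (14, 2, 20, 5, 30), (16, 2, 13, 13, 39), (16, 2, 13, 14, 20), (16, 2, 13, 16, 13), (16, 2, 13, 4, 21), (16, 2, 13, 5, 30), (31, 31, 26, 12, 14), (31, 31, 26, 12, 35), (31, 31, 26, 31, 26), (31, 31, 26, 38, 39), (38, 31, 39, 12, 14), (38, 31, 39, 12, 35), (38, 31, 39, 31, 26), (38, 31, 39, 38, 39), (4, 2, 21, 13, 39), (4, 2, 21, 14, 20), (4, 2, 21, 16, 13), (4, 2, 21, 4, 21), (4, 2, 21, 5, 30), (5, 2, 30, 13, 39), (5, 2, 30, 14, 20), (5, 2, 30, 16, 13), (5, 2, 30, 4, 21), (5, 2, 30, 5, 30)}
Filtering on F > F2 leaves {(13, 2, 39, 4, 21), (13, 2, 39, 5, 30), (14, 2, 20, 13, 39), (14, 2, 20, 4, 21), (14, 2, 20, 5, 30), (16, 2, 13, 13, 39), (16, 2, 13, 14, 20), (16, 2, 13, 4, 21), (16, 2, 13, 5, 30), (31, 31, 26, 12, 14), (31, 31, 26, 12, 35), (38, 31, 39, 12, 14), (38, 31, 39, 12, 35), (38, 31, 39, 31, 26), (5, 2, 30, 4, 21)}.
Keep only column(s) D, A2 (8 duplicate(s) eliminated): {(2, 20), (2, 21), (2, 30), (2, 39), (31, 14), (31, 26), (31, 35)}

{(2, 20), (2, 21), (2, 30), (2, 39), (31, 14), (31, 26), (31, 35)}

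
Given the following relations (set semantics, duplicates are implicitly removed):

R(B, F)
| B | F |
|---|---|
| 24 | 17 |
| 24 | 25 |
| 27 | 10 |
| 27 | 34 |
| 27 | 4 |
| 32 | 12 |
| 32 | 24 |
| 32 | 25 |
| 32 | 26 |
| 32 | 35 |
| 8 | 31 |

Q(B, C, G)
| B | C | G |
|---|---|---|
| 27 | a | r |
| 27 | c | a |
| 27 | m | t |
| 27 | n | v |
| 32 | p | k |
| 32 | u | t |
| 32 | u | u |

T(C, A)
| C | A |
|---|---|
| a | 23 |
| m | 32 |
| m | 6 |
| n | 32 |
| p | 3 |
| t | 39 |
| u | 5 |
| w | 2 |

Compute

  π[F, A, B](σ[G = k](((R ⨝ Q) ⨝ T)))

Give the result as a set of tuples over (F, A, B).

{(12, 3, 32), (24, 3, 32), (25, 3, 32), (26, 3, 32), (35, 3, 32)}

R ⋈ Q (natural join on B): {(27, 10, a, r), (27, 10, c, a), (27, 10, m, t), (27, 10, n, v), (27, 34, a, r), (27, 34, c, a), (27, 34, m, t), (27, 34, n, v), (27, 4, a, r), (27, 4, c, a), (27, 4, m, t), (27, 4, n, v), (32, 12, p, k), (32, 12, u, t), (32, 12, u, u), (32, 24, p, k), (32, 24, u, t), (32, 24, u, u), (32, 25, p, k), (32, 25, u, t), (32, 25, u, u), (32, 26, p, k), (32, 26, u, t), (32, 26, u, u), (32, 35, p, k), (32, 35, u, t), (32, 35, u, u)}
(R ⨝ Q) ⋈ T (natural join on C): {(27, 10, a, r, 23), (27, 10, m, t, 32), (27, 10, m, t, 6), (27, 10, n, v, 32), (27, 34, a, r, 23), (27, 34, m, t, 32), (27, 34, m, t, 6), (27, 34, n, v, 32), (27, 4, a, r, 23), (27, 4, m, t, 32), (27, 4, m, t, 6), (27, 4, n, v, 32), (32, 12, p, k, 3), (32, 12, u, t, 5), (32, 12, u, u, 5), (32, 24, p, k, 3), (32, 24, u, t, 5), (32, 24, u, u, 5), (32, 25, p, k, 3), (32, 25, u, t, 5), (32, 25, u, u, 5), (32, 26, p, k, 3), (32, 26, u, t, 5), (32, 26, u, u, 5), (32, 35, p, k, 3), (32, 35, u, t, 5), (32, 35, u, u, 5)}
σ[G = k]: keep tuples satisfying G = k → {(32, 12, p, k, 3), (32, 24, p, k, 3), (32, 25, p, k, 3), (32, 26, p, k, 3), (32, 35, p, k, 3)}
Projecting to F, A, B: {(12, 3, 32), (24, 3, 32), (25, 3, 32), (26, 3, 32), (35, 3, 32)}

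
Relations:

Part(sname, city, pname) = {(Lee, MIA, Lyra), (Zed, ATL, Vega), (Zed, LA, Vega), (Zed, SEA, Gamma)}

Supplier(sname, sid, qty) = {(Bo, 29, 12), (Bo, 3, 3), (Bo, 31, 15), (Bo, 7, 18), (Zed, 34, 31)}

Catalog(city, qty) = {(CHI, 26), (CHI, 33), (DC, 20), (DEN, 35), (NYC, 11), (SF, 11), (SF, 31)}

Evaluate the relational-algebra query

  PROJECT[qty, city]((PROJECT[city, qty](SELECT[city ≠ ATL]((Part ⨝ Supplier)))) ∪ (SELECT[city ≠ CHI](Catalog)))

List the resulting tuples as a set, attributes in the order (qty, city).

{(11, NYC), (11, SF), (20, DC), (31, LA), (31, SEA), (31, SF), (35, DEN)}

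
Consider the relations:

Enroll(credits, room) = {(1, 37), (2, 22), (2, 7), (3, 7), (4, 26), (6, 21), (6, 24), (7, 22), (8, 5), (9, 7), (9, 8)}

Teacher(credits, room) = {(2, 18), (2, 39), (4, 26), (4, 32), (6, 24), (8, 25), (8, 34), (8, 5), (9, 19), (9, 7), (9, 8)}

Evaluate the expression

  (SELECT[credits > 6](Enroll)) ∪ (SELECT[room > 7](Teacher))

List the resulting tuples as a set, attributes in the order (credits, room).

σ[credits > 6]: keep tuples satisfying credits > 6 → {(7, 22), (8, 5), (9, 7), (9, 8)}
σ[room > 7]: keep tuples satisfying room > 7 → {(2, 18), (2, 39), (4, 26), (4, 32), (6, 24), (8, 25), (8, 34), (9, 19), (9, 8)}
Union: {(7, 22), (8, 5), (9, 7), (9, 8)} with {(2, 18), (2, 39), (4, 26), (4, 32), (6, 24), (8, 25), (8, 34), (9, 19), (9, 8)} → {(2, 18), (2, 39), (4, 26), (4, 32), (6, 24), (7, 22), (8, 25), (8, 34), (8, 5), (9, 19), (9, 7), (9, 8)}

{(2, 18), (2, 39), (4, 26), (4, 32), (6, 24), (7, 22), (8, 25), (8, 34), (8, 5), (9, 19), (9, 7), (9, 8)}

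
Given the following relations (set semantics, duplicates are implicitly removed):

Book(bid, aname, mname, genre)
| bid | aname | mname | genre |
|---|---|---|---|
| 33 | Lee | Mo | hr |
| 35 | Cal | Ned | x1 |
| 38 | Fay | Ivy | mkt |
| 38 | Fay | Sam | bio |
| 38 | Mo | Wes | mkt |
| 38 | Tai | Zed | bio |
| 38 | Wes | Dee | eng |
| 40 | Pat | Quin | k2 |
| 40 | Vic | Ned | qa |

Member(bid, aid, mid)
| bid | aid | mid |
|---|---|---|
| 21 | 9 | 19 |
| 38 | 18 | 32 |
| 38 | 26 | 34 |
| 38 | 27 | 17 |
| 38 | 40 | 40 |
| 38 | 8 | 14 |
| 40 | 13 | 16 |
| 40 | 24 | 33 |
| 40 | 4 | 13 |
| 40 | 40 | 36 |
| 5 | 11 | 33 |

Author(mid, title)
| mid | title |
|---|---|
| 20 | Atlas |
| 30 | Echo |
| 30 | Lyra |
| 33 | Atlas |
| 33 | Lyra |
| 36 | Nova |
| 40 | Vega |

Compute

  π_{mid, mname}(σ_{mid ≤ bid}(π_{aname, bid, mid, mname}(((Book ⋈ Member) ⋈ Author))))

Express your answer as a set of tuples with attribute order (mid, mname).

Book ⋈ Member (natural join on bid): {(38, Fay, Ivy, mkt, 18, 32), (38, Fay, Ivy, mkt, 26, 34), (38, Fay, Ivy, mkt, 27, 17), (38, Fay, Ivy, mkt, 40, 40), (38, Fay, Ivy, mkt, 8, 14), (38, Fay, Sam, bio, 18, 32), (38, Fay, Sam, bio, 26, 34), (38, Fay, Sam, bio, 27, 17), (38, Fay, Sam, bio, 40, 40), (38, Fay, Sam, bio, 8, 14), (38, Mo, Wes, mkt, 18, 32), (38, Mo, Wes, mkt, 26, 34), (38, Mo, Wes, mkt, 27, 17), (38, Mo, Wes, mkt, 40, 40), (38, Mo, Wes, mkt, 8, 14), (38, Tai, Zed, bio, 18, 32), (38, Tai, Zed, bio, 26, 34), (38, Tai, Zed, bio, 27, 17), (38, Tai, Zed, bio, 40, 40), (38, Tai, Zed, bio, 8, 14), (38, Wes, Dee, eng, 18, 32), (38, Wes, Dee, eng, 26, 34), (38, Wes, Dee, eng, 27, 17), (38, Wes, Dee, eng, 40, 40), (38, Wes, Dee, eng, 8, 14), (40, Pat, Quin, k2, 13, 16), (40, Pat, Quin, k2, 24, 33), (40, Pat, Quin, k2, 4, 13), (40, Pat, Quin, k2, 40, 36), (40, Vic, Ned, qa, 13, 16), (40, Vic, Ned, qa, 24, 33), (40, Vic, Ned, qa, 4, 13), (40, Vic, Ned, qa, 40, 36)}
(Book ⋈ Member) ⋈ Author (natural join on mid): {(38, Fay, Ivy, mkt, 40, 40, Vega), (38, Fay, Sam, bio, 40, 40, Vega), (38, Mo, Wes, mkt, 40, 40, Vega), (38, Tai, Zed, bio, 40, 40, Vega), (38, Wes, Dee, eng, 40, 40, Vega), (40, Pat, Quin, k2, 24, 33, Atlas), (40, Pat, Quin, k2, 24, 33, Lyra), (40, Pat, Quin, k2, 40, 36, Nova), (40, Vic, Ned, qa, 24, 33, Atlas), (40, Vic, Ned, qa, 24, 33, Lyra), (40, Vic, Ned, qa, 40, 36, Nova)}
Keep only column(s) aname, bid, mid, mname (2 duplicate(s) eliminated): {(Fay, 38, 40, Ivy), (Fay, 38, 40, Sam), (Mo, 38, 40, Wes), (Pat, 40, 33, Quin), (Pat, 40, 36, Quin), (Tai, 38, 40, Zed), (Vic, 40, 33, Ned), (Vic, 40, 36, Ned), (Wes, 38, 40, Dee)}
σ[mid ≤ bid]: keep tuples satisfying mid ≤ bid → {(Pat, 40, 33, Quin), (Pat, 40, 36, Quin), (Vic, 40, 33, Ned), (Vic, 40, 36, Ned)}
Keep only column(s) mid, mname: {(33, Ned), (33, Quin), (36, Ned), (36, Quin)}

{(33, Ned), (33, Quin), (36, Ned), (36, Quin)}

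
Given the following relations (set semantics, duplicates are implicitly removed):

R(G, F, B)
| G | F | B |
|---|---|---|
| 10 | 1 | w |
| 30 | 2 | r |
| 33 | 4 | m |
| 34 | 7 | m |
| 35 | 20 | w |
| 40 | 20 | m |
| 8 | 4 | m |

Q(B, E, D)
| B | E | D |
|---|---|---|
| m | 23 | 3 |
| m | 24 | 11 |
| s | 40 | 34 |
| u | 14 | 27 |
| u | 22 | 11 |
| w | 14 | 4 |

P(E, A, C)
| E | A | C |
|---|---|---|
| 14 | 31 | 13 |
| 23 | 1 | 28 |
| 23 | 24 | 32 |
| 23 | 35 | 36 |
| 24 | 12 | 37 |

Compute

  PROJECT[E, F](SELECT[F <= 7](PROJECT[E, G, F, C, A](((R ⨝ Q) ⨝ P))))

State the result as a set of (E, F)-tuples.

{(14, 1), (23, 4), (23, 7), (24, 4), (24, 7)}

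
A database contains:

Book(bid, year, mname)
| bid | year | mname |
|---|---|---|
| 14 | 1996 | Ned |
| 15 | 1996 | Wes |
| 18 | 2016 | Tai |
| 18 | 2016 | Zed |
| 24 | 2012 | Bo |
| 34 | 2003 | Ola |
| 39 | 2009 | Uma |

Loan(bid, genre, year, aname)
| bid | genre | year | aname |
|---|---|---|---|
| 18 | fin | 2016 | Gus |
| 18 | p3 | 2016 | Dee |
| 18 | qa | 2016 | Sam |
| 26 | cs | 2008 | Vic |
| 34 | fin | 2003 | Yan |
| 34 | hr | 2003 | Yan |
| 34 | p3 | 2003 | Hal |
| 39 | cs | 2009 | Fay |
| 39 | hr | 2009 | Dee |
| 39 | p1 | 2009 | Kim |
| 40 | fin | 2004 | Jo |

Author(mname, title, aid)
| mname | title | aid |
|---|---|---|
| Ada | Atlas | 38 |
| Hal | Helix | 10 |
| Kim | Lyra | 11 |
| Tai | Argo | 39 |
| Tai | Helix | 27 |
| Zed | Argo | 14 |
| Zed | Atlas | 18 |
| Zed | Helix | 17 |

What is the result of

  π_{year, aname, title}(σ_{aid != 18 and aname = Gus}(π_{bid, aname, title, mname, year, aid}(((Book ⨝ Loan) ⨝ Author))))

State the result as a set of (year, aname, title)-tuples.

{(2016, Gus, Argo), (2016, Gus, Helix)}

Natural join on bid, year: {(18, 2016, Tai, fin, Gus), (18, 2016, Tai, p3, Dee), (18, 2016, Tai, qa, Sam), (18, 2016, Zed, fin, Gus), (18, 2016, Zed, p3, Dee), (18, 2016, Zed, qa, Sam), (34, 2003, Ola, fin, Yan), (34, 2003, Ola, hr, Yan), (34, 2003, Ola, p3, Hal), (39, 2009, Uma, cs, Fay), (39, 2009, Uma, hr, Dee), (39, 2009, Uma, p1, Kim)}
Natural join on mname: {(18, 2016, Tai, fin, Gus, Argo, 39), (18, 2016, Tai, fin, Gus, Helix, 27), (18, 2016, Tai, p3, Dee, Argo, 39), (18, 2016, Tai, p3, Dee, Helix, 27), (18, 2016, Tai, qa, Sam, Argo, 39), (18, 2016, Tai, qa, Sam, Helix, 27), (18, 2016, Zed, fin, Gus, Argo, 14), (18, 2016, Zed, fin, Gus, Atlas, 18), (18, 2016, Zed, fin, Gus, Helix, 17), (18, 2016, Zed, p3, Dee, Argo, 14), (18, 2016, Zed, p3, Dee, Atlas, 18), (18, 2016, Zed, p3, Dee, Helix, 17), (18, 2016, Zed, qa, Sam, Argo, 14), (18, 2016, Zed, qa, Sam, Atlas, 18), (18, 2016, Zed, qa, Sam, Helix, 17)}
π_{bid, aname, title, mname, year, aid} gives {(18, Dee, Argo, Tai, 2016, 39), (18, Dee, Argo, Zed, 2016, 14), (18, Dee, Atlas, Zed, 2016, 18), (18, Dee, Helix, Tai, 2016, 27), (18, Dee, Helix, Zed, 2016, 17), (18, Gus, Argo, Tai, 2016, 39), (18, Gus, Argo, Zed, 2016, 14), (18, Gus, Atlas, Zed, 2016, 18), (18, Gus, Helix, Tai, 2016, 27), (18, Gus, Helix, Zed, 2016, 17), (18, Sam, Argo, Tai, 2016, 39), (18, Sam, Argo, Zed, 2016, 14), (18, Sam, Atlas, Zed, 2016, 18), (18, Sam, Helix, Tai, 2016, 27), (18, Sam, Helix, Zed, 2016, 17)}.
Selection aid != 18 and aname = Gus: {(18, Gus, Argo, Tai, 2016, 39), (18, Gus, Argo, Zed, 2016, 14), (18, Gus, Helix, Tai, 2016, 27), (18, Gus, Helix, Zed, 2016, 17)}
π_{year, aname, title} gives {(2016, Gus, Argo), (2016, Gus, Helix)} (2 duplicate(s) eliminated).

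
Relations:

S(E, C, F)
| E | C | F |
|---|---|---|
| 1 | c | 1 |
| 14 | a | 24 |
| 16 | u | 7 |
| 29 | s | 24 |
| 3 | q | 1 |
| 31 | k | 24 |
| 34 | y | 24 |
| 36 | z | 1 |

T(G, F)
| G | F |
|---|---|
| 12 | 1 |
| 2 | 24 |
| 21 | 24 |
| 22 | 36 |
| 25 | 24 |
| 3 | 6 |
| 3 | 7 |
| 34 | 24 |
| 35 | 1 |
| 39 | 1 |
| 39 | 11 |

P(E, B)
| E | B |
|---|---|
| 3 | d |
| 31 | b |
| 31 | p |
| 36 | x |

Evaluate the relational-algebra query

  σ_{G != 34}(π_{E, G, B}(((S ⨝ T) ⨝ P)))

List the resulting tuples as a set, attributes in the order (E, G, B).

Joining S and T on F yields {(1, c, 1, 12), (1, c, 1, 35), (1, c, 1, 39), (14, a, 24, 2), (14, a, 24, 21), (14, a, 24, 25), (14, a, 24, 34), (16, u, 7, 3), (29, s, 24, 2), (29, s, 24, 21), (29, s, 24, 25), (29, s, 24, 34), (3, q, 1, 12), (3, q, 1, 35), (3, q, 1, 39), (31, k, 24, 2), (31, k, 24, 21), (31, k, 24, 25), (31, k, 24, 34), (34, y, 24, 2), (34, y, 24, 21), (34, y, 24, 25), (34, y, 24, 34), (36, z, 1, 12), (36, z, 1, 35), (36, z, 1, 39)}.
Joining (S ⨝ T) and P on E yields {(3, q, 1, 12, d), (3, q, 1, 35, d), (3, q, 1, 39, d), (31, k, 24, 2, b), (31, k, 24, 2, p), (31, k, 24, 21, b), (31, k, 24, 21, p), (31, k, 24, 25, b), (31, k, 24, 25, p), (31, k, 24, 34, b), (31, k, 24, 34, p), (36, z, 1, 12, x), (36, z, 1, 35, x), (36, z, 1, 39, x)}.
Projecting to E, G, B: {(3, 12, d), (3, 35, d), (3, 39, d), (31, 2, b), (31, 2, p), (31, 21, b), (31, 21, p), (31, 25, b), (31, 25, p), (31, 34, b), (31, 34, p), (36, 12, x), (36, 35, x), (36, 39, x)}
Filtering on G != 34 leaves {(3, 12, d), (3, 35, d), (3, 39, d), (31, 2, b), (31, 2, p), (31, 21, b), (31, 21, p), (31, 25, b), (31, 25, p), (36, 12, x), (36, 35, x), (36, 39, x)}.

{(3, 12, d), (3, 35, d), (3, 39, d), (31, 2, b), (31, 2, p), (31, 21, b), (31, 21, p), (31, 25, b), (31, 25, p), (36, 12, x), (36, 35, x), (36, 39, x)}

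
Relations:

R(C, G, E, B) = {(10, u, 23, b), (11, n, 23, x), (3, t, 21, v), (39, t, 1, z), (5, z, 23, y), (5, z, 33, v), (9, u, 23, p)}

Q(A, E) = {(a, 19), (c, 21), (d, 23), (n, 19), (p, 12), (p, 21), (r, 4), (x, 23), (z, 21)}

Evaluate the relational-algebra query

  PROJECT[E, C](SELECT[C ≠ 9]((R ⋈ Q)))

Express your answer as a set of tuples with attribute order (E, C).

{(21, 3), (23, 10), (23, 11), (23, 5)}

Joining R and Q on E yields {(10, u, 23, b, d), (10, u, 23, b, x), (11, n, 23, x, d), (11, n, 23, x, x), (3, t, 21, v, c), (3, t, 21, v, p), (3, t, 21, v, z), (5, z, 23, y, d), (5, z, 23, y, x), (9, u, 23, p, d), (9, u, 23, p, x)}.
Selection C ≠ 9: {(10, u, 23, b, d), (10, u, 23, b, x), (11, n, 23, x, d), (11, n, 23, x, x), (3, t, 21, v, c), (3, t, 21, v, p), (3, t, 21, v, z), (5, z, 23, y, d), (5, z, 23, y, x)}
Projecting to E, C (5 duplicate(s) eliminated): {(21, 3), (23, 10), (23, 11), (23, 5)}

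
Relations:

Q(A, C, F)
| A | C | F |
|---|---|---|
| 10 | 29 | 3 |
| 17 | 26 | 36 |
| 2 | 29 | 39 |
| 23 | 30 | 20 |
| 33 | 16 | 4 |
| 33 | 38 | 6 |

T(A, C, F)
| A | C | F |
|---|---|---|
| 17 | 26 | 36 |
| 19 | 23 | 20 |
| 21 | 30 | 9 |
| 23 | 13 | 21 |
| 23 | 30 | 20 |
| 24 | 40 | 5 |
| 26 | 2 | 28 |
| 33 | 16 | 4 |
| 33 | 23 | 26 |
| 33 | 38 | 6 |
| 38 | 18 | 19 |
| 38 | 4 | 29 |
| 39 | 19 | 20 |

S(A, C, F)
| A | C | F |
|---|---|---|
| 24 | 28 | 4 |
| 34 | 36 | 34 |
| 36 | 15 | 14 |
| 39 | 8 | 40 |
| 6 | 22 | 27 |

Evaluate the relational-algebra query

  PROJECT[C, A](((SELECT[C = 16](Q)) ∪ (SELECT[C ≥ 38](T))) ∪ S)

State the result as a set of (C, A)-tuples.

Apply σ_{C = 16}; surviving tuples: {(33, 16, 4)}
Apply σ_{C ≥ 38}; surviving tuples: {(24, 40, 5), (33, 38, 6)}
Taking the union: {(24, 40, 5), (33, 16, 4), (33, 38, 6)}
Taking the union: {(24, 28, 4), (24, 40, 5), (33, 16, 4), (33, 38, 6), (34, 36, 34), (36, 15, 14), (39, 8, 40), (6, 22, 27)}
π_{C, A} gives {(15, 36), (16, 33), (22, 6), (28, 24), (36, 34), (38, 33), (40, 24), (8, 39)}.

{(15, 36), (16, 33), (22, 6), (28, 24), (36, 34), (38, 33), (40, 24), (8, 39)}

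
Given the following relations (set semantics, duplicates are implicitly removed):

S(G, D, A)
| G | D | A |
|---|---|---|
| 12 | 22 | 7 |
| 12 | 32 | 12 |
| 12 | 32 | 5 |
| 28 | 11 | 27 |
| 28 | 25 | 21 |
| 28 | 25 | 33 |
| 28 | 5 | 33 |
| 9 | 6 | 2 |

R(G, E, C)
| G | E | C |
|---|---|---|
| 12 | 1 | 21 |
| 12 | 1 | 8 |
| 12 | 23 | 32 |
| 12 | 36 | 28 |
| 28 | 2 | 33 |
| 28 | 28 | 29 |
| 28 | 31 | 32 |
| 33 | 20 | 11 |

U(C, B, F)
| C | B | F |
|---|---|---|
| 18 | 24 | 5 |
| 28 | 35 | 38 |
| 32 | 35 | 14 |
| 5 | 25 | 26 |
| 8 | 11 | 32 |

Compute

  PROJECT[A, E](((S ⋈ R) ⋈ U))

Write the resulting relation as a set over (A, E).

Joining S and R on G yields {(12, 22, 7, 1, 21), (12, 22, 7, 1, 8), (12, 22, 7, 23, 32), (12, 22, 7, 36, 28), (12, 32, 12, 1, 21), (12, 32, 12, 1, 8), (12, 32, 12, 23, 32), (12, 32, 12, 36, 28), (12, 32, 5, 1, 21), (12, 32, 5, 1, 8), (12, 32, 5, 23, 32), (12, 32, 5, 36, 28), (28, 11, 27, 2, 33), (28, 11, 27, 28, 29), (28, 11, 27, 31, 32), (28, 25, 21, 2, 33), (28, 25, 21, 28, 29), (28, 25, 21, 31, 32), (28, 25, 33, 2, 33), (28, 25, 33, 28, 29), (28, 25, 33, 31, 32), (28, 5, 33, 2, 33), (28, 5, 33, 28, 29), (28, 5, 33, 31, 32)}.
Joining (S ⋈ R) and U on C yields {(12, 22, 7, 1, 8, 11, 32), (12, 22, 7, 23, 32, 35, 14), (12, 22, 7, 36, 28, 35, 38), (12, 32, 12, 1, 8, 11, 32), (12, 32, 12, 23, 32, 35, 14), (12, 32, 12, 36, 28, 35, 38), (12, 32, 5, 1, 8, 11, 32), (12, 32, 5, 23, 32, 35, 14), (12, 32, 5, 36, 28, 35, 38), (28, 11, 27, 31, 32, 35, 14), (28, 25, 21, 31, 32, 35, 14), (28, 25, 33, 31, 32, 35, 14), (28, 5, 33, 31, 32, 35, 14)}.
Projecting to A, E (1 duplicate(s) eliminated): {(12, 1), (12, 23), (12, 36), (21, 31), (27, 31), (33, 31), (5, 1), (5, 23), (5, 36), (7, 1), (7, 23), (7, 36)}

{(12, 1), (12, 23), (12, 36), (21, 31), (27, 31), (33, 31), (5, 1), (5, 23), (5, 36), (7, 1), (7, 23), (7, 36)}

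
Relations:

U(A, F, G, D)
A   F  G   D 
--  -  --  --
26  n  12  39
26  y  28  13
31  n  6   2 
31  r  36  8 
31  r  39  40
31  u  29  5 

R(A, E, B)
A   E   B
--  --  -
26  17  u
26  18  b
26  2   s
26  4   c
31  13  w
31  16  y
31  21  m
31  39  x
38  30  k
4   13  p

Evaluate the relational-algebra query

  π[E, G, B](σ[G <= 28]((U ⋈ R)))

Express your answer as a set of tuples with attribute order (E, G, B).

U ⋈ R (natural join on A): {(26, n, 12, 39, 17, u), (26, n, 12, 39, 18, b), (26, n, 12, 39, 2, s), (26, n, 12, 39, 4, c), (26, y, 28, 13, 17, u), (26, y, 28, 13, 18, b), (26, y, 28, 13, 2, s), (26, y, 28, 13, 4, c), (31, n, 6, 2, 13, w), (31, n, 6, 2, 16, y), (31, n, 6, 2, 21, m), (31, n, 6, 2, 39, x), (31, r, 36, 8, 13, w), (31, r, 36, 8, 16, y), (31, r, 36, 8, 21, m), (31, r, 36, 8, 39, x), (31, r, 39, 40, 13, w), (31, r, 39, 40, 16, y), (31, r, 39, 40, 21, m), (31, r, 39, 40, 39, x), (31, u, 29, 5, 13, w), (31, u, 29, 5, 16, y), (31, u, 29, 5, 21, m), (31, u, 29, 5, 39, x)}
σ[G <= 28]: keep tuples satisfying G <= 28 → {(26, n, 12, 39, 17, u), (26, n, 12, 39, 18, b), (26, n, 12, 39, 2, s), (26, n, 12, 39, 4, c), (26, y, 28, 13, 17, u), (26, y, 28, 13, 18, b), (26, y, 28, 13, 2, s), (26, y, 28, 13, 4, c), (31, n, 6, 2, 13, w), (31, n, 6, 2, 16, y), (31, n, 6, 2, 21, m), (31, n, 6, 2, 39, x)}
Keep only column(s) E, G, B: {(13, 6, w), (16, 6, y), (17, 12, u), (17, 28, u), (18, 12, b), (18, 28, b), (2, 12, s), (2, 28, s), (21, 6, m), (39, 6, x), (4, 12, c), (4, 28, c)}

{(13, 6, w), (16, 6, y), (17, 12, u), (17, 28, u), (18, 12, b), (18, 28, b), (2, 12, s), (2, 28, s), (21, 6, m), (39, 6, x), (4, 12, c), (4, 28, c)}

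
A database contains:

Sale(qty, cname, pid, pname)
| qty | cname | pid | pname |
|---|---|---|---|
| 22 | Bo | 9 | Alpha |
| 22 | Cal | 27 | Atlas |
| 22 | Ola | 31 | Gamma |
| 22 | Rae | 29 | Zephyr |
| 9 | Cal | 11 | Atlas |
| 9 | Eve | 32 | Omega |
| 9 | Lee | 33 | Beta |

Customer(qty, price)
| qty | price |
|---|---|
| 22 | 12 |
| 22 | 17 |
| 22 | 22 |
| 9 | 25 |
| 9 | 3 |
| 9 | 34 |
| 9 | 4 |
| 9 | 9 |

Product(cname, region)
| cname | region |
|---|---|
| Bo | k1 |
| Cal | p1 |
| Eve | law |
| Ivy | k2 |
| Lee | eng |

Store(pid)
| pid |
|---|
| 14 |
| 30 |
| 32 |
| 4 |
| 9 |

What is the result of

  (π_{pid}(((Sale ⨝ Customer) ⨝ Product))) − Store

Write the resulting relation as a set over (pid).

Joining Sale and Customer on qty yields {(22, Bo, 9, Alpha, 12), (22, Bo, 9, Alpha, 17), (22, Bo, 9, Alpha, 22), (22, Cal, 27, Atlas, 12), (22, Cal, 27, Atlas, 17), (22, Cal, 27, Atlas, 22), (22, Ola, 31, Gamma, 12), (22, Ola, 31, Gamma, 17), (22, Ola, 31, Gamma, 22), (22, Rae, 29, Zephyr, 12), (22, Rae, 29, Zephyr, 17), (22, Rae, 29, Zephyr, 22), (9, Cal, 11, Atlas, 25), (9, Cal, 11, Atlas, 3), (9, Cal, 11, Atlas, 34), (9, Cal, 11, Atlas, 4), (9, Cal, 11, Atlas, 9), (9, Eve, 32, Omega, 25), (9, Eve, 32, Omega, 3), (9, Eve, 32, Omega, 34), (9, Eve, 32, Omega, 4), (9, Eve, 32, Omega, 9), (9, Lee, 33, Beta, 25), (9, Lee, 33, Beta, 3), (9, Lee, 33, Beta, 34), (9, Lee, 33, Beta, 4), (9, Lee, 33, Beta, 9)}.
Joining (Sale ⨝ Customer) and Product on cname yields {(22, Bo, 9, Alpha, 12, k1), (22, Bo, 9, Alpha, 17, k1), (22, Bo, 9, Alpha, 22, k1), (22, Cal, 27, Atlas, 12, p1), (22, Cal, 27, Atlas, 17, p1), (22, Cal, 27, Atlas, 22, p1), (9, Cal, 11, Atlas, 25, p1), (9, Cal, 11, Atlas, 3, p1), (9, Cal, 11, Atlas, 34, p1), (9, Cal, 11, Atlas, 4, p1), (9, Cal, 11, Atlas, 9, p1), (9, Eve, 32, Omega, 25, law), (9, Eve, 32, Omega, 3, law), (9, Eve, 32, Omega, 34, law), (9, Eve, 32, Omega, 4, law), (9, Eve, 32, Omega, 9, law), (9, Lee, 33, Beta, 25, eng), (9, Lee, 33, Beta, 3, eng), (9, Lee, 33, Beta, 34, eng), (9, Lee, 33, Beta, 4, eng), (9, Lee, 33, Beta, 9, eng)}.
π_{pid} gives {11, 27, 32, 33, 9} (16 duplicate(s) eliminated).
Set difference of the two operands is {11, 27, 33}.

{11, 27, 33}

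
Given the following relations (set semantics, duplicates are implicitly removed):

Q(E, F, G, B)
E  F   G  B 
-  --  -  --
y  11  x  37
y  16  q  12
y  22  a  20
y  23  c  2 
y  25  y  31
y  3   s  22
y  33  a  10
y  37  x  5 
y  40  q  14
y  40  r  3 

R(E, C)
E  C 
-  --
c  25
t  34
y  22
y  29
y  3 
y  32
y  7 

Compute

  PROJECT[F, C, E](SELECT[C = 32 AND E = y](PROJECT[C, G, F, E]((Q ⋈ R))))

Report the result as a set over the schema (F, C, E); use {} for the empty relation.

{(11, 32, y), (16, 32, y), (22, 32, y), (23, 32, y), (25, 32, y), (3, 32, y), (33, 32, y), (37, 32, y), (40, 32, y)}

Joining Q and R on E yields {(y, 11, x, 37, 22), (y, 11, x, 37, 29), (y, 11, x, 37, 3), (y, 11, x, 37, 32), (y, 11, x, 37, 7), (y, 16, q, 12, 22), (y, 16, q, 12, 29), (y, 16, q, 12, 3), (y, 16, q, 12, 32), (y, 16, q, 12, 7), (y, 22, a, 20, 22), (y, 22, a, 20, 29), (y, 22, a, 20, 3), (y, 22, a, 20, 32), (y, 22, a, 20, 7), (y, 23, c, 2, 22), (y, 23, c, 2, 29), (y, 23, c, 2, 3), (y, 23, c, 2, 32), (y, 23, c, 2, 7), (y, 25, y, 31, 22), (y, 25, y, 31, 29), (y, 25, y, 31, 3), (y, 25, y, 31, 32), (y, 25, y, 31, 7), (y, 3, s, 22, 22), (y, 3, s, 22, 29), (y, 3, s, 22, 3), (y, 3, s, 22, 32), (y, 3, s, 22, 7), (y, 33, a, 10, 22), (y, 33, a, 10, 29), (y, 33, a, 10, 3), (y, 33, a, 10, 32), (y, 33, a, 10, 7), (y, 37, x, 5, 22), (y, 37, x, 5, 29), (y, 37, x, 5, 3), (y, 37, x, 5, 32), (y, 37, x, 5, 7), (y, 40, q, 14, 22), (y, 40, q, 14, 29), (y, 40, q, 14, 3), (y, 40, q, 14, 32), (y, 40, q, 14, 7), (y, 40, r, 3, 22), (y, 40, r, 3, 29), (y, 40, r, 3, 3), (y, 40, r, 3, 32), (y, 40, r, 3, 7)}.
Keep only column(s) C, G, F, E: {(22, a, 22, y), (22, a, 33, y), (22, c, 23, y), (22, q, 16, y), (22, q, 40, y), (22, r, 40, y), (22, s, 3, y), (22, x, 11, y), (22, x, 37, y), (22, y, 25, y), (29, a, 22, y), (29, a, 33, y), (29, c, 23, y), (29, q, 16, y), (29, q, 40, y), (29, r, 40, y), (29, s, 3, y), (29, x, 11, y), (29, x, 37, y), (29, y, 25, y), (3, a, 22, y), (3, a, 33, y), (3, c, 23, y), (3, q, 16, y), (3, q, 40, y), (3, r, 40, y), (3, s, 3, y), (3, x, 11, y), (3, x, 37, y), (3, y, 25, y), (32, a, 22, y), (32, a, 33, y), (32, c, 23, y), (32, q, 16, y), (32, q, 40, y), (32, r, 40, y), (32, s, 3, y), (32, x, 11, y), (32, x, 37, y), (32, y, 25, y), (7, a, 22, y), (7, a, 33, y), (7, c, 23, y), (7, q, 16, y), (7, q, 40, y), (7, r, 40, y), (7, s, 3, y), (7, x, 11, y), (7, x, 37, y), (7, y, 25, y)}
Apply σ_{C = 32 AND E = y}; surviving tuples: {(32, a, 22, y), (32, a, 33, y), (32, c, 23, y), (32, q, 16, y), (32, q, 40, y), (32, r, 40, y), (32, s, 3, y), (32, x, 11, y), (32, x, 37, y), (32, y, 25, y)}
Keep only column(s) F, C, E (1 duplicate(s) eliminated): {(11, 32, y), (16, 32, y), (22, 32, y), (23, 32, y), (25, 32, y), (3, 32, y), (33, 32, y), (37, 32, y), (40, 32, y)}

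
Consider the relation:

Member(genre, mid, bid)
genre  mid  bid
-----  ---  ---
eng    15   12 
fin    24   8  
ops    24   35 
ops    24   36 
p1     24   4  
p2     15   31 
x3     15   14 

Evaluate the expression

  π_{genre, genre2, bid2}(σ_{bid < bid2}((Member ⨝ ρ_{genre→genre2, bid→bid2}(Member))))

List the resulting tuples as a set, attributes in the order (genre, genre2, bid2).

ρ[genre→genre2, bid→bid2]: schema becomes (genre2, mid, bid2); tuples unchanged.
Member ⋈ ρ_{genre→genre2, bid→bid2}(Member) (natural join on mid): {(eng, 15, 12, eng, 12), (eng, 15, 12, p2, 31), (eng, 15, 12, x3, 14), (fin, 24, 8, fin, 8), (fin, 24, 8, ops, 35), (fin, 24, 8, ops, 36), (fin, 24, 8, p1, 4), (ops, 24, 35, fin, 8), (ops, 24, 35, ops, 35), (ops, 24, 35, ops, 36), (ops, 24, 35, p1, 4), (ops, 24, 36, fin, 8), (ops, 24, 36, ops, 35), (ops, 24, 36, ops, 36), (ops, 24, 36, p1, 4), (p1, 24, 4, fin, 8), (p1, 24, 4, ops, 35), (p1, 24, 4, ops, 36), (p1, 24, 4, p1, 4), (p2, 15, 31, eng, 12), (p2, 15, 31, p2, 31), (p2, 15, 31, x3, 14), (x3, 15, 14, eng, 12), (x3, 15, 14, p2, 31), (x3, 15, 14, x3, 14)}
Selection bid < bid2: {(eng, 15, 12, p2, 31), (eng, 15, 12, x3, 14), (fin, 24, 8, ops, 35), (fin, 24, 8, ops, 36), (ops, 24, 35, ops, 36), (p1, 24, 4, fin, 8), (p1, 24, 4, ops, 35), (p1, 24, 4, ops, 36), (x3, 15, 14, p2, 31)}
π_{genre, genre2, bid2} gives {(eng, p2, 31), (eng, x3, 14), (fin, ops, 35), (fin, ops, 36), (ops, ops, 36), (p1, fin, 8), (p1, ops, 35), (p1, ops, 36), (x3, p2, 31)}.

{(eng, p2, 31), (eng, x3, 14), (fin, ops, 35), (fin, ops, 36), (ops, ops, 36), (p1, fin, 8), (p1, ops, 35), (p1, ops, 36), (x3, p2, 31)}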